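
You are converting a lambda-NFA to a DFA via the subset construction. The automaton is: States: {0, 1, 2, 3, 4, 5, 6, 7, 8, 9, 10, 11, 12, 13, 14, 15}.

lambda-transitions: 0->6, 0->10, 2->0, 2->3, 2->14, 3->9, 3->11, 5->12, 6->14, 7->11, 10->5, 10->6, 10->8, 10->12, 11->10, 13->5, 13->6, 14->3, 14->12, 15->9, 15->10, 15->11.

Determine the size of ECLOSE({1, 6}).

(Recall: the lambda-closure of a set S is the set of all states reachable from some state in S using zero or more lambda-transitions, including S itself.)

10

Start with {1, 6}.
From 6 via lambda: add 14.
From 14 via lambda: add 3, 12.
From 3 via lambda: add 9, 11.
From 11 via lambda: add 10.
From 10 via lambda: add 5, 8.
lambda-closure = {1, 3, 5, 6, 8, 9, 10, 11, 12, 14}, which has 10 states.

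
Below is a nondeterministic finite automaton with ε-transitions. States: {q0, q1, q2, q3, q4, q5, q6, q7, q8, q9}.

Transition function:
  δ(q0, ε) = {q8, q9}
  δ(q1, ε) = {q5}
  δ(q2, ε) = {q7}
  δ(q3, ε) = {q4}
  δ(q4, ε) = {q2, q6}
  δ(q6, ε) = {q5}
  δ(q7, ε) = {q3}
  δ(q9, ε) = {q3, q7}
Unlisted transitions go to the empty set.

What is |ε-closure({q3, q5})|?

6

Start with {q3, q5}.
From q3 via ε: add q4.
From q4 via ε: add q2, q6.
From q2 via ε: add q7.
ε-closure = {q2, q3, q4, q5, q6, q7}, which has 6 states.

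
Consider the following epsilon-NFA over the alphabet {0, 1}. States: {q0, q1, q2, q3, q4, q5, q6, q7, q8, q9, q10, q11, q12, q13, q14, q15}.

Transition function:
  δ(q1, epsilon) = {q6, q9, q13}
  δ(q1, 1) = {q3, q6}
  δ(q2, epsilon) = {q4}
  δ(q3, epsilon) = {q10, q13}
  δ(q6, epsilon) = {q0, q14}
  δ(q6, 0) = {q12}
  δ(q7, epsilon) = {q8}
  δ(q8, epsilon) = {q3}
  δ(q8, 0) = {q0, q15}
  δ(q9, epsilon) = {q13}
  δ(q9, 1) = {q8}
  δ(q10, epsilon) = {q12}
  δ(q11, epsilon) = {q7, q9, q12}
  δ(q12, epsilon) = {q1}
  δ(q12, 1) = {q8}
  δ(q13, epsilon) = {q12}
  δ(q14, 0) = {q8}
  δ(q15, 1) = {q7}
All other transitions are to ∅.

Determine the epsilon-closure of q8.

{q0, q1, q3, q6, q8, q9, q10, q12, q13, q14}

Start with {q8}.
From q8 via epsilon: add q3.
From q3 via epsilon: add q10, q13.
From q10 via epsilon: add q12.
From q12 via epsilon: add q1.
From q1 via epsilon: add q6, q9.
From q6 via epsilon: add q0, q14.
No new states can be added; the closed set is {q0, q1, q3, q6, q8, q9, q10, q12, q13, q14}.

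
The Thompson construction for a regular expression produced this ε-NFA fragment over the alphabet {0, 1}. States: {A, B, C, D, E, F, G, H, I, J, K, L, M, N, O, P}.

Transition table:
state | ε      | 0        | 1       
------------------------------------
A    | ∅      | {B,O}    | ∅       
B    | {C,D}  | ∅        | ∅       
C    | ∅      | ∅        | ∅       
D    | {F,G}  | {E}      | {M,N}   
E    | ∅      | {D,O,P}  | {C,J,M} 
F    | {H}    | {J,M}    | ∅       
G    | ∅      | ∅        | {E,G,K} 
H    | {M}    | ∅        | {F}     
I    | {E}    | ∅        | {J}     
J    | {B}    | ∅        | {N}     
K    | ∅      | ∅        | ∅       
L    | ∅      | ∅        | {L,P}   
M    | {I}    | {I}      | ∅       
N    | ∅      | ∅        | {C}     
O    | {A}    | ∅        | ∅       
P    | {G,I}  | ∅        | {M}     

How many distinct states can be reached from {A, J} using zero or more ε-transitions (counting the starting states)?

11

Start with {A, J}.
From J via ε: add B.
From B via ε: add C, D.
From D via ε: add F, G.
From F via ε: add H.
From H via ε: add M.
From M via ε: add I.
From I via ε: add E.
ε-closure = {A, B, C, D, E, F, G, H, I, J, M}, which has 11 states.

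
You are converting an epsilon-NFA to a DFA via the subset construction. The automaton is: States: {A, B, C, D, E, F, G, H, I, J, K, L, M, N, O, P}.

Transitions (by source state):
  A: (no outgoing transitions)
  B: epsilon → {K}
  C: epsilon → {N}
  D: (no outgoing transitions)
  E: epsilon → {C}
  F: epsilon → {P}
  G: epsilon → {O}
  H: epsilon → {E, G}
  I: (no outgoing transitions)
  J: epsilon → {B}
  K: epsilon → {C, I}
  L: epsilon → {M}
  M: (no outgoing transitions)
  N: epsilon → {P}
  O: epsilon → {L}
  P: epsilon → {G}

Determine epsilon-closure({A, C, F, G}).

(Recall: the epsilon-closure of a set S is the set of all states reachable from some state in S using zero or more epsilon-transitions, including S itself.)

{A, C, F, G, L, M, N, O, P}

Start with {A, C, F, G}.
From C via epsilon: add N.
From F via epsilon: add P.
From G via epsilon: add O.
From O via epsilon: add L.
From L via epsilon: add M.
No new states can be added; the closed set is {A, C, F, G, L, M, N, O, P}.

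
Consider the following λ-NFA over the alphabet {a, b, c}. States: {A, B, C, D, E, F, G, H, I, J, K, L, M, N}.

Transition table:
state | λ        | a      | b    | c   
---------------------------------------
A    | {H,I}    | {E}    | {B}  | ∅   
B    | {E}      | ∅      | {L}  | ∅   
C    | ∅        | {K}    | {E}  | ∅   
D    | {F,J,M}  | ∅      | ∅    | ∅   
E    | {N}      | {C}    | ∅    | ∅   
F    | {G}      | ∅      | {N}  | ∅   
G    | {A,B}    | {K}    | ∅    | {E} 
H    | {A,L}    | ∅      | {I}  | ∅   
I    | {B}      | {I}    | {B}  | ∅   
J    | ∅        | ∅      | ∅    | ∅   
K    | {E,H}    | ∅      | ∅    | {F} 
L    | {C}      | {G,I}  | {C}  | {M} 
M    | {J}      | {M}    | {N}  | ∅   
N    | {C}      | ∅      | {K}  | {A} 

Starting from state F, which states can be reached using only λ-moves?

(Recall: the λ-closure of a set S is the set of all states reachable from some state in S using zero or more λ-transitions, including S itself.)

Start with {F}.
From F via λ: add G.
From G via λ: add A, B.
From A via λ: add H, I.
From B via λ: add E.
From E via λ: add N.
From H via λ: add L.
From L via λ: add C.
No new states can be added; the closed set is {A, B, C, E, F, G, H, I, L, N}.

{A, B, C, E, F, G, H, I, L, N}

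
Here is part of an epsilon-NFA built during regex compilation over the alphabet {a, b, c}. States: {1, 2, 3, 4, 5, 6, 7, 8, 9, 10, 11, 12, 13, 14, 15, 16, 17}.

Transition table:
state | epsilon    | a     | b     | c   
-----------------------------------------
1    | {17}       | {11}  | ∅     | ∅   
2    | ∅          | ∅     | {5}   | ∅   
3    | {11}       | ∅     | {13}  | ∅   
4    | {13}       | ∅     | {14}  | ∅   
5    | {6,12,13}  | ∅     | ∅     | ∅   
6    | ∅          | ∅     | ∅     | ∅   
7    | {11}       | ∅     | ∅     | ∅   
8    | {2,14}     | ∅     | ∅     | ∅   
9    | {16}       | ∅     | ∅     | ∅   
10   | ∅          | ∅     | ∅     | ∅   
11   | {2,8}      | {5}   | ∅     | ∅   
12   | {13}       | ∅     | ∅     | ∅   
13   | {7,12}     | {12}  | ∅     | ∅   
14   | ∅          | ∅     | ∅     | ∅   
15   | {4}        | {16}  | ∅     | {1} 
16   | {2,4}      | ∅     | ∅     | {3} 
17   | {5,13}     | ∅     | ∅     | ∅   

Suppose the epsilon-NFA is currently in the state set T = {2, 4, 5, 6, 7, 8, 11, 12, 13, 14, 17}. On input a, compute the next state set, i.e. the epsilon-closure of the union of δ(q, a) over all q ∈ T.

11 on a → {5}.
13 on a → {12}.
No a-transition from 2, 4, 5, 6, 7, 8, 12, 14, 17.
Union after reading a: {5, 12}.
Now take the epsilon-closure:
From 5 via epsilon: add 6, 13.
From 13 via epsilon: add 7.
From 7 via epsilon: add 11.
From 11 via epsilon: add 2, 8.
From 8 via epsilon: add 14.
No new states can be added; the closed set is {2, 5, 6, 7, 8, 11, 12, 13, 14}.

{2, 5, 6, 7, 8, 11, 12, 13, 14}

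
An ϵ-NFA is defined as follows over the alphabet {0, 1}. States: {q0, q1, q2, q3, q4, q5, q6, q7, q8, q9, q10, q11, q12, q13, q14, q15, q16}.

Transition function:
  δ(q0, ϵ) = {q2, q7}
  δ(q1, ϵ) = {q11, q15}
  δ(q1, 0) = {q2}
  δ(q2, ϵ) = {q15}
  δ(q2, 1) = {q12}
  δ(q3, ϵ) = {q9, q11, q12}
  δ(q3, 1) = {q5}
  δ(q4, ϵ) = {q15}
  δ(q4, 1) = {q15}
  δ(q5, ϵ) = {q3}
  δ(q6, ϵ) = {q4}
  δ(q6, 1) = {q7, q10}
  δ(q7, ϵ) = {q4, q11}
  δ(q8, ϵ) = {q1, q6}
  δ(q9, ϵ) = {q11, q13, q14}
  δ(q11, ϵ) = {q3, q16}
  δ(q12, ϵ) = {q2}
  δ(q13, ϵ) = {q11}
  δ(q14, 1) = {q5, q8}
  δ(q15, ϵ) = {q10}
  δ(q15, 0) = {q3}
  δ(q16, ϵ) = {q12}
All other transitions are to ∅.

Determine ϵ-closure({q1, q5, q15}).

{q1, q2, q3, q5, q9, q10, q11, q12, q13, q14, q15, q16}

Start with {q1, q5, q15}.
From q1 via ϵ: add q11.
From q5 via ϵ: add q3.
From q15 via ϵ: add q10.
From q3 via ϵ: add q9, q12.
From q11 via ϵ: add q16.
From q9 via ϵ: add q13, q14.
From q12 via ϵ: add q2.
No new states can be added; the closed set is {q1, q2, q3, q5, q9, q10, q11, q12, q13, q14, q15, q16}.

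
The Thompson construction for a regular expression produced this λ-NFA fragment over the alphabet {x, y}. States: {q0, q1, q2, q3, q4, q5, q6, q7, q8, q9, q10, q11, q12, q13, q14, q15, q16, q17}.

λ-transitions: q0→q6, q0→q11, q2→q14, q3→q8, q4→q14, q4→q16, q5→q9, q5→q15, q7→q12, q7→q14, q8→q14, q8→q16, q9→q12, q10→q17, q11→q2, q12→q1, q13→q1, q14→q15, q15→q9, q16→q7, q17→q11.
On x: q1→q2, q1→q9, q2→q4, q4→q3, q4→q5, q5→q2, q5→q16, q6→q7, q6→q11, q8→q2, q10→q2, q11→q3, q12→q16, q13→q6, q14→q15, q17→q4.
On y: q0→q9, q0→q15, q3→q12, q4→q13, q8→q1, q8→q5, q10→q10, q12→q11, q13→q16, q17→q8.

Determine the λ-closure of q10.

Start with {q10}.
From q10 via λ: add q17.
From q17 via λ: add q11.
From q11 via λ: add q2.
From q2 via λ: add q14.
From q14 via λ: add q15.
From q15 via λ: add q9.
From q9 via λ: add q12.
From q12 via λ: add q1.
No new states can be added; the closed set is {q1, q2, q9, q10, q11, q12, q14, q15, q17}.

{q1, q2, q9, q10, q11, q12, q14, q15, q17}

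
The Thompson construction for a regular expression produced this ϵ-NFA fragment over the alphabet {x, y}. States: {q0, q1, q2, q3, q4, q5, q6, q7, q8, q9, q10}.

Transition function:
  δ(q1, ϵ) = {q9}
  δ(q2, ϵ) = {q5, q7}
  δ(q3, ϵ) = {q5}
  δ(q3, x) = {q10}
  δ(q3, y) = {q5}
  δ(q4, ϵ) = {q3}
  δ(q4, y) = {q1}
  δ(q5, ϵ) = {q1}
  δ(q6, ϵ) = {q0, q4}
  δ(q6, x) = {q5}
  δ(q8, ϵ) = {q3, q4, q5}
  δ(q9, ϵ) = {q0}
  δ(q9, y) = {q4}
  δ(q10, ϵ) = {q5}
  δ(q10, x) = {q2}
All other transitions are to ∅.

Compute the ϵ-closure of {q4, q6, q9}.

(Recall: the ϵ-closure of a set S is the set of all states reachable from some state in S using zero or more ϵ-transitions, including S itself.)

Start with {q4, q6, q9}.
From q4 via ϵ: add q3.
From q6 via ϵ: add q0.
From q3 via ϵ: add q5.
From q5 via ϵ: add q1.
No new states can be added; the closed set is {q0, q1, q3, q4, q5, q6, q9}.

{q0, q1, q3, q4, q5, q6, q9}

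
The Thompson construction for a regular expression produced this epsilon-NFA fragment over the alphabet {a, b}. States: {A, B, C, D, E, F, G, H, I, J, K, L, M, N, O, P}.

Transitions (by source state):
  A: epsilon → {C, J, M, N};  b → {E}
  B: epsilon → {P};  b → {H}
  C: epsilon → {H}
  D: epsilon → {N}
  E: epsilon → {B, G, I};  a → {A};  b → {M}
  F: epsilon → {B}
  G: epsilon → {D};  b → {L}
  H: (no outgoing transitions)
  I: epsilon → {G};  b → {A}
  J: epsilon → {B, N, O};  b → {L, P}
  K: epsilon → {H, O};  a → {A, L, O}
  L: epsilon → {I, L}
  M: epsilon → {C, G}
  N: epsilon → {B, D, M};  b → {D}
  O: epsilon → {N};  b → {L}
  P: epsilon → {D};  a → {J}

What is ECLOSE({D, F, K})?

{B, C, D, F, G, H, K, M, N, O, P}

Start with {D, F, K}.
From D via epsilon: add N.
From F via epsilon: add B.
From K via epsilon: add H, O.
From B via epsilon: add P.
From N via epsilon: add M.
From M via epsilon: add C, G.
No new states can be added; the closed set is {B, C, D, F, G, H, K, M, N, O, P}.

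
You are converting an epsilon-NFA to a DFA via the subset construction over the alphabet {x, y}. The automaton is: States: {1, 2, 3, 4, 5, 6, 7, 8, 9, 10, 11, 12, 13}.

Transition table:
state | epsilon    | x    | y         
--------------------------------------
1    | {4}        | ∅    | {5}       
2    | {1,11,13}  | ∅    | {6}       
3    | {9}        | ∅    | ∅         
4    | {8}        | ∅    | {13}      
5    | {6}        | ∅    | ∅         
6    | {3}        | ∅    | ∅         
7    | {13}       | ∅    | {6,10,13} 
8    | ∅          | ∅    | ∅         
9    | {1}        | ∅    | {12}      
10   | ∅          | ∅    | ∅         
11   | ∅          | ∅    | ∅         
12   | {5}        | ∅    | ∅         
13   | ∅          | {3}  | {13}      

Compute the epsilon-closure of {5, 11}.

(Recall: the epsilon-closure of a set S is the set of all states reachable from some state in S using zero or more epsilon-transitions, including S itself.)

Start with {5, 11}.
From 5 via epsilon: add 6.
From 6 via epsilon: add 3.
From 3 via epsilon: add 9.
From 9 via epsilon: add 1.
From 1 via epsilon: add 4.
From 4 via epsilon: add 8.
No new states can be added; the closed set is {1, 3, 4, 5, 6, 8, 9, 11}.

{1, 3, 4, 5, 6, 8, 9, 11}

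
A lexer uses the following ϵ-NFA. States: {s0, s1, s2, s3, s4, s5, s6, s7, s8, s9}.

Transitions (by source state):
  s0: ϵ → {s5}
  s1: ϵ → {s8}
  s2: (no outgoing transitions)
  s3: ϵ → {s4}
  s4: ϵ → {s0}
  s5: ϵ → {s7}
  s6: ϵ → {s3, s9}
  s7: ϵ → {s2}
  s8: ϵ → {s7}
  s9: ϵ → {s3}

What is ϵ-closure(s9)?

{s0, s2, s3, s4, s5, s7, s9}

Start with {s9}.
From s9 via ϵ: add s3.
From s3 via ϵ: add s4.
From s4 via ϵ: add s0.
From s0 via ϵ: add s5.
From s5 via ϵ: add s7.
From s7 via ϵ: add s2.
No new states can be added; the closed set is {s0, s2, s3, s4, s5, s7, s9}.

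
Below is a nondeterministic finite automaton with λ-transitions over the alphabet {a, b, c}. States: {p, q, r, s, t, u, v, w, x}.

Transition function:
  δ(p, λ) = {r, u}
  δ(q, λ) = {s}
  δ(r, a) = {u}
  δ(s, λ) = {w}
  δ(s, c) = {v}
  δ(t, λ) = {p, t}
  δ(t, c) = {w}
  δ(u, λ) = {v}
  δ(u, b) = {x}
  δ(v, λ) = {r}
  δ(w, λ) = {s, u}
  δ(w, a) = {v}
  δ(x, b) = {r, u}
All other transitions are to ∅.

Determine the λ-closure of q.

{q, r, s, u, v, w}

Start with {q}.
From q via λ: add s.
From s via λ: add w.
From w via λ: add u.
From u via λ: add v.
From v via λ: add r.
No new states can be added; the closed set is {q, r, s, u, v, w}.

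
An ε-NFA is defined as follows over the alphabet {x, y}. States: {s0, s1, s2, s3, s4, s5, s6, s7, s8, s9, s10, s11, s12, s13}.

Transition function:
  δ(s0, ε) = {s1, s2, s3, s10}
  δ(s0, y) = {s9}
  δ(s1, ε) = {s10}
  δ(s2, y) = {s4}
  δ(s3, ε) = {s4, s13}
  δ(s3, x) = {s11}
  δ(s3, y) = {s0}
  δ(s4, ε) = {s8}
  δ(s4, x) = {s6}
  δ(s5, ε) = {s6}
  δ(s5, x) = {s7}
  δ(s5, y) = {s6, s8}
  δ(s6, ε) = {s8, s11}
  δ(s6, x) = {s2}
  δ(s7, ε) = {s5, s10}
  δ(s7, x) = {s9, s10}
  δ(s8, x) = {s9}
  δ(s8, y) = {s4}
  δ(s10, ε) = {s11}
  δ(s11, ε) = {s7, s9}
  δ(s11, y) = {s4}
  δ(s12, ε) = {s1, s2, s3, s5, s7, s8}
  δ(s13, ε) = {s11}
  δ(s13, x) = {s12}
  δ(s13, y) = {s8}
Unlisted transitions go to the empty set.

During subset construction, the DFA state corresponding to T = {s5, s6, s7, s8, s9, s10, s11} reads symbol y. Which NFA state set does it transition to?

{s4, s5, s6, s7, s8, s9, s10, s11}

s5 on y → {s6, s8}.
s8 on y → {s4}.
s11 on y → {s4}.
No y-transition from s6, s7, s9, s10.
Union after reading y: {s4, s6, s8}.
Now take the ε-closure:
From s6 via ε: add s11.
From s11 via ε: add s7, s9.
From s7 via ε: add s5, s10.
No new states can be added; the closed set is {s4, s5, s6, s7, s8, s9, s10, s11}.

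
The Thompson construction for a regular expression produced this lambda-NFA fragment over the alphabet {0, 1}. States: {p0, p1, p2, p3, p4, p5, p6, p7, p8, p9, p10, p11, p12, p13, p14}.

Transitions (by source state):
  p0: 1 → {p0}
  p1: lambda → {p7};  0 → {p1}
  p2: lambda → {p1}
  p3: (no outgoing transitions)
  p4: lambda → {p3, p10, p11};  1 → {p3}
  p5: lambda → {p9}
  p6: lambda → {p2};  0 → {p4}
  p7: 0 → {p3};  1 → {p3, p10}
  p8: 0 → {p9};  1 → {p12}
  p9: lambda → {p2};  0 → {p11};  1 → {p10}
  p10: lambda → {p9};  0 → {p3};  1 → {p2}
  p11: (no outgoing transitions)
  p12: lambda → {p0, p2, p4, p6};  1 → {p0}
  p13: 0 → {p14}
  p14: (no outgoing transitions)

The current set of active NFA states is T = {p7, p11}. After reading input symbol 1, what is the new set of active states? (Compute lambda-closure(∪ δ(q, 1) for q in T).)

p7 on 1 → {p3, p10}.
No 1-transition from p11.
Union after reading 1: {p3, p10}.
Now take the lambda-closure:
From p10 via lambda: add p9.
From p9 via lambda: add p2.
From p2 via lambda: add p1.
From p1 via lambda: add p7.
No new states can be added; the closed set is {p1, p2, p3, p7, p9, p10}.

{p1, p2, p3, p7, p9, p10}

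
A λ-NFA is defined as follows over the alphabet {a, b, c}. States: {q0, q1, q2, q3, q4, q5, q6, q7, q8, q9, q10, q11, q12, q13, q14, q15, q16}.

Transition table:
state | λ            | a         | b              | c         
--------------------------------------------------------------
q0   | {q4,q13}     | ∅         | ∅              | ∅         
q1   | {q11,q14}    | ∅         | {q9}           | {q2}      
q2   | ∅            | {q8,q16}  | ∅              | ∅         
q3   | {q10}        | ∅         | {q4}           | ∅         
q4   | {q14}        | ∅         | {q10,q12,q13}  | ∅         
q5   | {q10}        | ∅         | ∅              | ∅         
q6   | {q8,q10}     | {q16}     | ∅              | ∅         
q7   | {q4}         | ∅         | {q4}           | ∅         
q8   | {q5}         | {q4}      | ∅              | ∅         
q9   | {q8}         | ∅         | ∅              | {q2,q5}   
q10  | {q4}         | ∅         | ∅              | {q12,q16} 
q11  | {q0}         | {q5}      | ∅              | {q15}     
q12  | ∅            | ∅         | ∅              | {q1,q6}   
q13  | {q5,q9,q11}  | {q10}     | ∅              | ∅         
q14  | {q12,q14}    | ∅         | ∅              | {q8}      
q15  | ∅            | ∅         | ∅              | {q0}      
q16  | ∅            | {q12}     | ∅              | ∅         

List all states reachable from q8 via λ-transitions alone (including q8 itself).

{q4, q5, q8, q10, q12, q14}

Start with {q8}.
From q8 via λ: add q5.
From q5 via λ: add q10.
From q10 via λ: add q4.
From q4 via λ: add q14.
From q14 via λ: add q12.
No new states can be added; the closed set is {q4, q5, q8, q10, q12, q14}.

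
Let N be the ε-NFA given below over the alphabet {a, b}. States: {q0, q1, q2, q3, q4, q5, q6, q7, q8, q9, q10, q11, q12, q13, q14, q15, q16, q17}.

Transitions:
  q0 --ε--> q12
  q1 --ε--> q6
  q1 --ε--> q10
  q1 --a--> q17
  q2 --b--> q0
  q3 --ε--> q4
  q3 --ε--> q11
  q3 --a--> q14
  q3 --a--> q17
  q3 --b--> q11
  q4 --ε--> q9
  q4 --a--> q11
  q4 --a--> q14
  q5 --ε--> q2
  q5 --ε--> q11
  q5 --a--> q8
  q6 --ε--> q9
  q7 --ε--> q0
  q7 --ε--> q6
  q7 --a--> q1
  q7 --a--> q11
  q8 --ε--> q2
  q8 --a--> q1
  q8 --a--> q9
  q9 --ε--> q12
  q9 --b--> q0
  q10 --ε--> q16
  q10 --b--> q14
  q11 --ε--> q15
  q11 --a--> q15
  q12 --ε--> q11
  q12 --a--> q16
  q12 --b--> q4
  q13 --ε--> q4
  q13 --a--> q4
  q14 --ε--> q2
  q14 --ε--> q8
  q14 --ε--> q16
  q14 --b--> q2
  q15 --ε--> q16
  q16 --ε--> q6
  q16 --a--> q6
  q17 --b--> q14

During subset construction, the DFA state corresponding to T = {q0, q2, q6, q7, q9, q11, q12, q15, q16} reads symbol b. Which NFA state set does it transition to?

q2 on b → {q0}.
q9 on b → {q0}.
q12 on b → {q4}.
No b-transition from q0, q6, q7, q11, q15, q16.
Union after reading b: {q0, q4}.
Now take the ε-closure:
From q0 via ε: add q12.
From q4 via ε: add q9.
From q12 via ε: add q11.
From q11 via ε: add q15.
From q15 via ε: add q16.
From q16 via ε: add q6.
No new states can be added; the closed set is {q0, q4, q6, q9, q11, q12, q15, q16}.

{q0, q4, q6, q9, q11, q12, q15, q16}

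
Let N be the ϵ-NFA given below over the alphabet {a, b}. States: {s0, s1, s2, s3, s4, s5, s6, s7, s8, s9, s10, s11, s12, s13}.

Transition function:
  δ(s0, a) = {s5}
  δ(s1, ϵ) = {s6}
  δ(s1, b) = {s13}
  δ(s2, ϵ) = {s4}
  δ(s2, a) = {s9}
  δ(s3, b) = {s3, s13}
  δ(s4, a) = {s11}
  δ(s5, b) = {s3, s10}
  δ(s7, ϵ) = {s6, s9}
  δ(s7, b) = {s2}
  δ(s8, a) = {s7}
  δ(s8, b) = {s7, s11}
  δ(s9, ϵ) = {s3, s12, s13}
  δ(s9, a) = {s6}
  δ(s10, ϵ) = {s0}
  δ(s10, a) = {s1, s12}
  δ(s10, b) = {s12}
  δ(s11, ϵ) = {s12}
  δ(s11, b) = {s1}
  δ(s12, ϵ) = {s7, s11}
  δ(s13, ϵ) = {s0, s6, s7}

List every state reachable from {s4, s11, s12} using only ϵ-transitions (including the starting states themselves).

{s0, s3, s4, s6, s7, s9, s11, s12, s13}

Start with {s4, s11, s12}.
From s12 via ϵ: add s7.
From s7 via ϵ: add s6, s9.
From s9 via ϵ: add s3, s13.
From s13 via ϵ: add s0.
No new states can be added; the closed set is {s0, s3, s4, s6, s7, s9, s11, s12, s13}.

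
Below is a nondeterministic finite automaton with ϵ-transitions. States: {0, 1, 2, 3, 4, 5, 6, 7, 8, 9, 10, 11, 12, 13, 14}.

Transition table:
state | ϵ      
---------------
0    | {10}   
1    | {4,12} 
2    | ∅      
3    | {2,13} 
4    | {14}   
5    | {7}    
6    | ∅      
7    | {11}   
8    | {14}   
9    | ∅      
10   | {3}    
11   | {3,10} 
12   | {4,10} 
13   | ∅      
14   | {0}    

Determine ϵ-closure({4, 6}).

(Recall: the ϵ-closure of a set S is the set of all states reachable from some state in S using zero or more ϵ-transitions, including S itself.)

{0, 2, 3, 4, 6, 10, 13, 14}

Start with {4, 6}.
From 4 via ϵ: add 14.
From 14 via ϵ: add 0.
From 0 via ϵ: add 10.
From 10 via ϵ: add 3.
From 3 via ϵ: add 2, 13.
No new states can be added; the closed set is {0, 2, 3, 4, 6, 10, 13, 14}.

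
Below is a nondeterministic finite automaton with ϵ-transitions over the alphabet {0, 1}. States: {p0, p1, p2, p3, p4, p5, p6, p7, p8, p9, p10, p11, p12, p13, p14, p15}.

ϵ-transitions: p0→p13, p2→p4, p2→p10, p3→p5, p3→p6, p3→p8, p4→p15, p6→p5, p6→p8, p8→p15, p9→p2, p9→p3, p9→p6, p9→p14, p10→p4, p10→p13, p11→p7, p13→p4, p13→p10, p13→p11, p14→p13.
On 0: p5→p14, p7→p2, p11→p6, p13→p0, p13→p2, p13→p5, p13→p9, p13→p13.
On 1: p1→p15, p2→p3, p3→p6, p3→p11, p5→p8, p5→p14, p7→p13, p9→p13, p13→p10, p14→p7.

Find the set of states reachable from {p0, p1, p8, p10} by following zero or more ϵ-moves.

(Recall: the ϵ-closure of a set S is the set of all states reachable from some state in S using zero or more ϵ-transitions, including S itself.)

Start with {p0, p1, p8, p10}.
From p0 via ϵ: add p13.
From p8 via ϵ: add p15.
From p10 via ϵ: add p4.
From p13 via ϵ: add p11.
From p11 via ϵ: add p7.
No new states can be added; the closed set is {p0, p1, p4, p7, p8, p10, p11, p13, p15}.

{p0, p1, p4, p7, p8, p10, p11, p13, p15}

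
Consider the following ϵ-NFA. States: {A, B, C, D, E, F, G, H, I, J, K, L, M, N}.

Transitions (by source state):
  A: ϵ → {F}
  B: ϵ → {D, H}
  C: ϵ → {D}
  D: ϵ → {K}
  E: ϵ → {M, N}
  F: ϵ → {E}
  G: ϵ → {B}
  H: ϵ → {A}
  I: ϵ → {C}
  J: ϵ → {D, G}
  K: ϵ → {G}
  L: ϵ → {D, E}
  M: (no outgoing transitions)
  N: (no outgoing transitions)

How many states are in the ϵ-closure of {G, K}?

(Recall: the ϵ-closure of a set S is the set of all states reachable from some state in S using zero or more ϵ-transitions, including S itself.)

Start with {G, K}.
From G via ϵ: add B.
From B via ϵ: add D, H.
From H via ϵ: add A.
From A via ϵ: add F.
From F via ϵ: add E.
From E via ϵ: add M, N.
ϵ-closure = {A, B, D, E, F, G, H, K, M, N}, which has 10 states.

10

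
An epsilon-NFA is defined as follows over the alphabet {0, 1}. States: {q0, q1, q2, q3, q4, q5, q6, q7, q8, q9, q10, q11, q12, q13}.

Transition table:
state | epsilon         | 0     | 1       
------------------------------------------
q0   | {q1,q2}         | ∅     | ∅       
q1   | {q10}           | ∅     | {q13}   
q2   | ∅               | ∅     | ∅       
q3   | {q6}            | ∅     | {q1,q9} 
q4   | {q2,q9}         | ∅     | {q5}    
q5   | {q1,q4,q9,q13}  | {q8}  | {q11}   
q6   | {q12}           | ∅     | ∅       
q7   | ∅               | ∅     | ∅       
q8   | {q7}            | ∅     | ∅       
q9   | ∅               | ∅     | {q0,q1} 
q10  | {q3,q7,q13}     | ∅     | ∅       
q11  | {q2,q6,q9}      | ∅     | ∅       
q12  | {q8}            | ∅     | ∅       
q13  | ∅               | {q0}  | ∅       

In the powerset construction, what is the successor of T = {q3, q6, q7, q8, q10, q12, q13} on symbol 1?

q3 on 1 → {q1, q9}.
No 1-transition from q6, q7, q8, q10, q12, q13.
Union after reading 1: {q1, q9}.
Now take the epsilon-closure:
From q1 via epsilon: add q10.
From q10 via epsilon: add q3, q7, q13.
From q3 via epsilon: add q6.
From q6 via epsilon: add q12.
From q12 via epsilon: add q8.
No new states can be added; the closed set is {q1, q3, q6, q7, q8, q9, q10, q12, q13}.

{q1, q3, q6, q7, q8, q9, q10, q12, q13}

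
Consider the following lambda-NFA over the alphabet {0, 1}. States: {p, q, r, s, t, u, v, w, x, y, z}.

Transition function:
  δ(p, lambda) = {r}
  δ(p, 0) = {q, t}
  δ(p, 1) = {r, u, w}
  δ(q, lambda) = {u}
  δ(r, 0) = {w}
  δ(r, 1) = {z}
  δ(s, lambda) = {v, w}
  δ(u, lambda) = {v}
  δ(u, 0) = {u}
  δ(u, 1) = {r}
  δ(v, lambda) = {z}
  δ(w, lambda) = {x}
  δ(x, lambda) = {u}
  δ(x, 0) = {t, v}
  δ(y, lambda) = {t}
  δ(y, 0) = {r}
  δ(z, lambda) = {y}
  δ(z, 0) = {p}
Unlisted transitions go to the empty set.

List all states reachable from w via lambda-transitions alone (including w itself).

{t, u, v, w, x, y, z}

Start with {w}.
From w via lambda: add x.
From x via lambda: add u.
From u via lambda: add v.
From v via lambda: add z.
From z via lambda: add y.
From y via lambda: add t.
No new states can be added; the closed set is {t, u, v, w, x, y, z}.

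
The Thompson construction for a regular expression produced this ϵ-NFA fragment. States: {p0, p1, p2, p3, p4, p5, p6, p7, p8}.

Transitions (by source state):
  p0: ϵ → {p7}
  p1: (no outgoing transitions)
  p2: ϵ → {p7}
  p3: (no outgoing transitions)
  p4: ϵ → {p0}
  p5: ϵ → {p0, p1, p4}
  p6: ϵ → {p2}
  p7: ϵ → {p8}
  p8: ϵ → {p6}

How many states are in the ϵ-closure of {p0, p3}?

6

Start with {p0, p3}.
From p0 via ϵ: add p7.
From p7 via ϵ: add p8.
From p8 via ϵ: add p6.
From p6 via ϵ: add p2.
ϵ-closure = {p0, p2, p3, p6, p7, p8}, which has 6 states.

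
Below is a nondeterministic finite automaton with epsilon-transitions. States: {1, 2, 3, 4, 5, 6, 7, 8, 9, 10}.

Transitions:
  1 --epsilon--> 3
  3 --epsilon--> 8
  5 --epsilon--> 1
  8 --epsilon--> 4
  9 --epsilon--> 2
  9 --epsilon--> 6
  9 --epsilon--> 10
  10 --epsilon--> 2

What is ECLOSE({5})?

{1, 3, 4, 5, 8}

Start with {5}.
From 5 via epsilon: add 1.
From 1 via epsilon: add 3.
From 3 via epsilon: add 8.
From 8 via epsilon: add 4.
No new states can be added; the closed set is {1, 3, 4, 5, 8}.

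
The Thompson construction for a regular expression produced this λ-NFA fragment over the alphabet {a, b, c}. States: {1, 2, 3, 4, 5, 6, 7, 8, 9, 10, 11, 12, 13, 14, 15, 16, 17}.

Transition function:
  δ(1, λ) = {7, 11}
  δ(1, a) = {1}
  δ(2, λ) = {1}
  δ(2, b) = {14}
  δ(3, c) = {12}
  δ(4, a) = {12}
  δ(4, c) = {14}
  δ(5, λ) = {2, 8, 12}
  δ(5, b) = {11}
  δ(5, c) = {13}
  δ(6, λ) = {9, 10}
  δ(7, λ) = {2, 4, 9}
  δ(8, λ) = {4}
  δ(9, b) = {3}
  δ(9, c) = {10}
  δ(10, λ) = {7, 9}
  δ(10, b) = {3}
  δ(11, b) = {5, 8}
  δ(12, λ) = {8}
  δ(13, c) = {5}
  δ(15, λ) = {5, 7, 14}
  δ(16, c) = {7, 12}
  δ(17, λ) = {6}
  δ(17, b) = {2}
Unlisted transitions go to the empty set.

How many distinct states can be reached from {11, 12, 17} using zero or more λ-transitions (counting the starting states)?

Start with {11, 12, 17}.
From 12 via λ: add 8.
From 17 via λ: add 6.
From 6 via λ: add 9, 10.
From 8 via λ: add 4.
From 10 via λ: add 7.
From 7 via λ: add 2.
From 2 via λ: add 1.
λ-closure = {1, 2, 4, 6, 7, 8, 9, 10, 11, 12, 17}, which has 11 states.

11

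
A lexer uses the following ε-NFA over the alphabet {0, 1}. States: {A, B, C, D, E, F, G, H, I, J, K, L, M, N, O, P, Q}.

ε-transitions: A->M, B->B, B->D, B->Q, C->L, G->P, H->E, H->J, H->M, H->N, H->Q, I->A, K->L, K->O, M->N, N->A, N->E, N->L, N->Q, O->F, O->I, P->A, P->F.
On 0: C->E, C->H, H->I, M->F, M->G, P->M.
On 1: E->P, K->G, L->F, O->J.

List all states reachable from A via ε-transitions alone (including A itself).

Start with {A}.
From A via ε: add M.
From M via ε: add N.
From N via ε: add E, L, Q.
No new states can be added; the closed set is {A, E, L, M, N, Q}.

{A, E, L, M, N, Q}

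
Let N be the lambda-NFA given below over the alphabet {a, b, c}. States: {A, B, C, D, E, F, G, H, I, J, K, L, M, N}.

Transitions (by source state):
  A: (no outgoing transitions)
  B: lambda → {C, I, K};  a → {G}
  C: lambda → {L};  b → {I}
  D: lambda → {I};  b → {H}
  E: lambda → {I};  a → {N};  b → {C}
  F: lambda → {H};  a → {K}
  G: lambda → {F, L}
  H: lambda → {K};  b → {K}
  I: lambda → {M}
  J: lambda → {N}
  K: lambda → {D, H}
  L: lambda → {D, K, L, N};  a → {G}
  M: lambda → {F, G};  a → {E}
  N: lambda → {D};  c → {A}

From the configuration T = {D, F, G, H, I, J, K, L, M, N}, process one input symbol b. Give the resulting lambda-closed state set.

D on b → {H}.
H on b → {K}.
No b-transition from F, G, I, J, K, L, M, N.
Union after reading b: {H, K}.
Now take the lambda-closure:
From K via lambda: add D.
From D via lambda: add I.
From I via lambda: add M.
From M via lambda: add F, G.
From G via lambda: add L.
From L via lambda: add N.
No new states can be added; the closed set is {D, F, G, H, I, K, L, M, N}.

{D, F, G, H, I, K, L, M, N}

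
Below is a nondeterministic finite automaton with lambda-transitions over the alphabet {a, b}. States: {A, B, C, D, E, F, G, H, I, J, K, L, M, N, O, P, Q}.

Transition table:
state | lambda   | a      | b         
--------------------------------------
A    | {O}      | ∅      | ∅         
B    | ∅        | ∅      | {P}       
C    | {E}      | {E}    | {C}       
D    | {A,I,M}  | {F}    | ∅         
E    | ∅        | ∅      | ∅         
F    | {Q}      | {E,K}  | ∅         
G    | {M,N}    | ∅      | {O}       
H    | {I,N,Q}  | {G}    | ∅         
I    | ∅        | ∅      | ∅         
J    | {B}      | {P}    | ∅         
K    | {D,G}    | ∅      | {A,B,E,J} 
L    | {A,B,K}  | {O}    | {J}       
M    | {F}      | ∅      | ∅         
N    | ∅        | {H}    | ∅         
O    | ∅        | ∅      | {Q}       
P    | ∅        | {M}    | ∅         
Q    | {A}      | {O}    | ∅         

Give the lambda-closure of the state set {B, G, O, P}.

{A, B, F, G, M, N, O, P, Q}

Start with {B, G, O, P}.
From G via lambda: add M, N.
From M via lambda: add F.
From F via lambda: add Q.
From Q via lambda: add A.
No new states can be added; the closed set is {A, B, F, G, M, N, O, P, Q}.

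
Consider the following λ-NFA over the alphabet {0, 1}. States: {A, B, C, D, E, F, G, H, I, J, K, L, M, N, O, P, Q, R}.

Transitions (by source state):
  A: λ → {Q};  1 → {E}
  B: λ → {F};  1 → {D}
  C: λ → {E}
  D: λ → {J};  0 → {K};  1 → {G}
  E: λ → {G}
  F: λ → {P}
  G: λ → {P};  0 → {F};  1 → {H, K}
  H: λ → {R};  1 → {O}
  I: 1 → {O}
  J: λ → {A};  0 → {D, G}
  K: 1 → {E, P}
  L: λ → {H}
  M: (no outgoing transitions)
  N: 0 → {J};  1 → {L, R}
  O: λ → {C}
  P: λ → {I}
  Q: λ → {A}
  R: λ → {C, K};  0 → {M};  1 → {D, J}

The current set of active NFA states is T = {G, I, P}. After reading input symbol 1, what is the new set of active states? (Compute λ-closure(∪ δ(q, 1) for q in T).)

{C, E, G, H, I, K, O, P, R}

G on 1 → {H, K}.
I on 1 → {O}.
No 1-transition from P.
Union after reading 1: {H, K, O}.
Now take the λ-closure:
From H via λ: add R.
From O via λ: add C.
From C via λ: add E.
From E via λ: add G.
From G via λ: add P.
From P via λ: add I.
No new states can be added; the closed set is {C, E, G, H, I, K, O, P, R}.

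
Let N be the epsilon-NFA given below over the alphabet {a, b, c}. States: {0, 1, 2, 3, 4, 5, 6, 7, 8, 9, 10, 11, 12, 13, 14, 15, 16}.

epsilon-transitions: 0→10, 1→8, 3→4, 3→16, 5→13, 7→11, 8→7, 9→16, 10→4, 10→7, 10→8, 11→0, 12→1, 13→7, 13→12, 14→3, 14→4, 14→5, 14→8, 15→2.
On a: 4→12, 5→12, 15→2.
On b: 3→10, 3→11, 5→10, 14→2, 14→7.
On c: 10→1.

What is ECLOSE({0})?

Start with {0}.
From 0 via epsilon: add 10.
From 10 via epsilon: add 4, 7, 8.
From 7 via epsilon: add 11.
No new states can be added; the closed set is {0, 4, 7, 8, 10, 11}.

{0, 4, 7, 8, 10, 11}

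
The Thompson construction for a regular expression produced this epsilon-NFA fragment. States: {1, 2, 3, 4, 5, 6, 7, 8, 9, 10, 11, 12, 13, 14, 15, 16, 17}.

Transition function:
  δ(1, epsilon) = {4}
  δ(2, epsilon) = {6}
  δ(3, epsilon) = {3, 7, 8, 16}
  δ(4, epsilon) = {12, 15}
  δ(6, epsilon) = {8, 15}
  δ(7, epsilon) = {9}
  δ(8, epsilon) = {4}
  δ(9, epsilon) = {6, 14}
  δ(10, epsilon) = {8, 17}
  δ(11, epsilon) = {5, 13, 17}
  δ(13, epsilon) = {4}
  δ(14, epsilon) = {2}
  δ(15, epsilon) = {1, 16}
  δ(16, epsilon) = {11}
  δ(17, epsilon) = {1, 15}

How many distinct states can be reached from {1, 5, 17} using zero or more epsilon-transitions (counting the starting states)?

9

Start with {1, 5, 17}.
From 1 via epsilon: add 4.
From 17 via epsilon: add 15.
From 4 via epsilon: add 12.
From 15 via epsilon: add 16.
From 16 via epsilon: add 11.
From 11 via epsilon: add 13.
epsilon-closure = {1, 4, 5, 11, 12, 13, 15, 16, 17}, which has 9 states.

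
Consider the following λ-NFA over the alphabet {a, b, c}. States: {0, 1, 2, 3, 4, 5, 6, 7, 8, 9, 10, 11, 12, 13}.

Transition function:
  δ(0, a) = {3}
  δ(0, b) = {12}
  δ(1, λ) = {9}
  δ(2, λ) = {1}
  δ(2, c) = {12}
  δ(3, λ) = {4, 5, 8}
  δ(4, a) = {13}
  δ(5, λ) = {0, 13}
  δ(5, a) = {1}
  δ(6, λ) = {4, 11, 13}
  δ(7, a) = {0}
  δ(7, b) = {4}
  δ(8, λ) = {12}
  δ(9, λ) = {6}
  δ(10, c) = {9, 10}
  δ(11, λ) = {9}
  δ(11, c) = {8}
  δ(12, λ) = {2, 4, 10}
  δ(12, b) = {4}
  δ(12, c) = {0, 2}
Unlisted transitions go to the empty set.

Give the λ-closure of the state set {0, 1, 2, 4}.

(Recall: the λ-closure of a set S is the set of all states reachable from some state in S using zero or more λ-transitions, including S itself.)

Start with {0, 1, 2, 4}.
From 1 via λ: add 9.
From 9 via λ: add 6.
From 6 via λ: add 11, 13.
No new states can be added; the closed set is {0, 1, 2, 4, 6, 9, 11, 13}.

{0, 1, 2, 4, 6, 9, 11, 13}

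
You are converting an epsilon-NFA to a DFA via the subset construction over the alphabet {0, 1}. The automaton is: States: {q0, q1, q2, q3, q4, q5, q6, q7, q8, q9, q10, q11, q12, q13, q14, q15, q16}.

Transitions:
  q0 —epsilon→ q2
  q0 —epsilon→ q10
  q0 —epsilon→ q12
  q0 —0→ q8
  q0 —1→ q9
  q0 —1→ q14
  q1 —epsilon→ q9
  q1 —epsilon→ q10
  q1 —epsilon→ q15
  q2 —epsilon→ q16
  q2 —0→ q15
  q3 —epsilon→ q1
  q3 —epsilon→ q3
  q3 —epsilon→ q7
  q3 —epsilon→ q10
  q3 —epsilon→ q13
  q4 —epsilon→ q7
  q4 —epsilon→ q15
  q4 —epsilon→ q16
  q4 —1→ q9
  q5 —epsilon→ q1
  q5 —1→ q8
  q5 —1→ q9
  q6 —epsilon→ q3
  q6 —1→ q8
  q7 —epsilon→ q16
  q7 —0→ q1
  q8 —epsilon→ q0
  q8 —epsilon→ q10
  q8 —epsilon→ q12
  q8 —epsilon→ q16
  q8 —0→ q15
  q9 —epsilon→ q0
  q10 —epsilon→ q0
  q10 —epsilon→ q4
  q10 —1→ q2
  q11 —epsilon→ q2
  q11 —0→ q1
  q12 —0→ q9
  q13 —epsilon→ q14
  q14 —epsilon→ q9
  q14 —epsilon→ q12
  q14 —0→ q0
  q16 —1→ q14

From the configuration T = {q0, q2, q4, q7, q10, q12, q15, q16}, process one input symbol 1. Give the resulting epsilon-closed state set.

q0 on 1 → {q9, q14}.
q4 on 1 → {q9}.
q10 on 1 → {q2}.
q16 on 1 → {q14}.
No 1-transition from q2, q7, q12, q15.
Union after reading 1: {q2, q9, q14}.
Now take the epsilon-closure:
From q2 via epsilon: add q16.
From q9 via epsilon: add q0.
From q14 via epsilon: add q12.
From q0 via epsilon: add q10.
From q10 via epsilon: add q4.
From q4 via epsilon: add q7, q15.
No new states can be added; the closed set is {q0, q2, q4, q7, q9, q10, q12, q14, q15, q16}.

{q0, q2, q4, q7, q9, q10, q12, q14, q15, q16}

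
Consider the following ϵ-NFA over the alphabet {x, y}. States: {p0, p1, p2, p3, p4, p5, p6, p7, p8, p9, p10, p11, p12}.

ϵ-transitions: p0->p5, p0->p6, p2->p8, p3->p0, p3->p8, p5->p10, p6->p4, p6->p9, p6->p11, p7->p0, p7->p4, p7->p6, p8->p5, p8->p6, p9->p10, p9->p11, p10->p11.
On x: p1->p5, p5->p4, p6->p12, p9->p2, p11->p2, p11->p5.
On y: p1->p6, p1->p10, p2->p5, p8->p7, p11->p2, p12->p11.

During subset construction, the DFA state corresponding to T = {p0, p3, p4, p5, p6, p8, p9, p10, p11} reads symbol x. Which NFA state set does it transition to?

{p2, p4, p5, p6, p8, p9, p10, p11, p12}

p5 on x → {p4}.
p6 on x → {p12}.
p9 on x → {p2}.
p11 on x → {p2, p5}.
No x-transition from p0, p3, p4, p8, p10.
Union after reading x: {p2, p4, p5, p12}.
Now take the ϵ-closure:
From p2 via ϵ: add p8.
From p5 via ϵ: add p10.
From p8 via ϵ: add p6.
From p10 via ϵ: add p11.
From p6 via ϵ: add p9.
No new states can be added; the closed set is {p2, p4, p5, p6, p8, p9, p10, p11, p12}.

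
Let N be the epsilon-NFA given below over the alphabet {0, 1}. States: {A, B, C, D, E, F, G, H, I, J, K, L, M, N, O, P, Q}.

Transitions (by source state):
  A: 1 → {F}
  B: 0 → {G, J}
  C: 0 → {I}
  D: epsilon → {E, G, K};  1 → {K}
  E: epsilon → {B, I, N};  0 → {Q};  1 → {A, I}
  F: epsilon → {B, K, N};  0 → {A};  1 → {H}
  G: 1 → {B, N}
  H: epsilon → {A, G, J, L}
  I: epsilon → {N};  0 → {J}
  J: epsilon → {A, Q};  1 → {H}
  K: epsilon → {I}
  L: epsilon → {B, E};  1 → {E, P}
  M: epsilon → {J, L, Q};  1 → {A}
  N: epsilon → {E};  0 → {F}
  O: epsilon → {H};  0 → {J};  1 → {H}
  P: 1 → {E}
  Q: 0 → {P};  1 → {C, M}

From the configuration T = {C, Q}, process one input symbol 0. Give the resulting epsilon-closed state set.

{B, E, I, N, P}

C on 0 → {I}.
Q on 0 → {P}.
Union after reading 0: {I, P}.
Now take the epsilon-closure:
From I via epsilon: add N.
From N via epsilon: add E.
From E via epsilon: add B.
No new states can be added; the closed set is {B, E, I, N, P}.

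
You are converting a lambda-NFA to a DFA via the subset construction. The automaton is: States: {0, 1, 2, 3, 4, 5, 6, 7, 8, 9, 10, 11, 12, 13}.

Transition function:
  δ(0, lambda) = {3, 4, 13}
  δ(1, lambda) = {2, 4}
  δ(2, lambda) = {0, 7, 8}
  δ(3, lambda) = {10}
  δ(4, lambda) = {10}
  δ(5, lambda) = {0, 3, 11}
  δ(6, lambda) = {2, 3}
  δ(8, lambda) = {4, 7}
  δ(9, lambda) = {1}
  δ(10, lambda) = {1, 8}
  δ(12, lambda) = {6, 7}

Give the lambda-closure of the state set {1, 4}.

{0, 1, 2, 3, 4, 7, 8, 10, 13}

Start with {1, 4}.
From 1 via lambda: add 2.
From 4 via lambda: add 10.
From 2 via lambda: add 0, 7, 8.
From 0 via lambda: add 3, 13.
No new states can be added; the closed set is {0, 1, 2, 3, 4, 7, 8, 10, 13}.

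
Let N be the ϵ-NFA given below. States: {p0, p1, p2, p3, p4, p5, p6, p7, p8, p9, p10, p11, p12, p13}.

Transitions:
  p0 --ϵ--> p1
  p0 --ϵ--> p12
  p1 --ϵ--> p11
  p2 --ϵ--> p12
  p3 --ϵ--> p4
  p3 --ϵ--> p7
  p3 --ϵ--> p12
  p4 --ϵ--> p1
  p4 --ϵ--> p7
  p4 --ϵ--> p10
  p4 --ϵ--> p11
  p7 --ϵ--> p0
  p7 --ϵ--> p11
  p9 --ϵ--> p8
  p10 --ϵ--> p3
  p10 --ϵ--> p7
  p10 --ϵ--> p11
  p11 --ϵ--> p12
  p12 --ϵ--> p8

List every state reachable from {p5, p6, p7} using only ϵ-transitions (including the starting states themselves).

Start with {p5, p6, p7}.
From p7 via ϵ: add p0, p11.
From p0 via ϵ: add p1, p12.
From p12 via ϵ: add p8.
No new states can be added; the closed set is {p0, p1, p5, p6, p7, p8, p11, p12}.

{p0, p1, p5, p6, p7, p8, p11, p12}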